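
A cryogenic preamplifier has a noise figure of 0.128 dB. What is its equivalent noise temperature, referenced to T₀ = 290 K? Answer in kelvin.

F = 10^(0.128/10) = 1.02991
T_e = (F − 1)·T₀ = (1.02991 − 1) × 290 = 8.67 K

8.67 K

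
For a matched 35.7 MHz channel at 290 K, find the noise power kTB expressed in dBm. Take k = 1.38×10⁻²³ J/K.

−98.5 dBm

P_n = kTB = 1.38×10⁻²³ × 290 × 3.57×10⁷ = 1.43×10⁻¹³ W
In dBm: 10 log₁₀(1.43×10⁻¹³ / 10⁻³) = −98.5 dBm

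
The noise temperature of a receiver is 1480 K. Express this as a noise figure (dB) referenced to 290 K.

F = 1 + T_e/T₀ = 1 + 1480/290 = 6.10345
NF = 10 log₁₀(6.10345) = 7.86 dB

7.86 dB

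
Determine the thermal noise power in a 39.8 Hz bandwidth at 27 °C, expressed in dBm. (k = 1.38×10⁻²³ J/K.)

−157.8 dBm

T = 27 °C + 273.15 = 300.15 K
P_n = kTB = 1.38×10⁻²³ × 300.15 × 3.98×10¹ = 1.65×10⁻¹⁹ W
In dBm: 10 log₁₀(1.65×10⁻¹⁹ / 10⁻³) = −157.8 dBm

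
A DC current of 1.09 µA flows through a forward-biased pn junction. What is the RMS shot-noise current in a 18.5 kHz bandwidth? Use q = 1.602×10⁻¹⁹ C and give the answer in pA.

80.4 pA

I_n = √(2qI·B)
2qI·B = 2 × 1.602×10⁻¹⁹ × 1.09×10⁻⁶ × 1.85×10⁴ = 6.46×10⁻²¹ A²
I_n = √(6.46×10⁻²¹) = 8.04×10⁻¹¹ A = 80.4 pA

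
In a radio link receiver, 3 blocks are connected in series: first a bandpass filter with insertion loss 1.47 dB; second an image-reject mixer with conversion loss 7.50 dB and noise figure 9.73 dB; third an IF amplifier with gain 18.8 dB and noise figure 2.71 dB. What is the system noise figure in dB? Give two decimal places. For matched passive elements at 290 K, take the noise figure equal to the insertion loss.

13.01 dB

Convert to linear (a loss of L dB is a gain of −L dB): F_i = 10^(NF_i/10), G_i = 10^(G_i,dB/10)
  Stage 1: F_1 = 10^(1.47/10) = 1.403, G_1 = 10^(−1.47/10) = 0.7129
  Stage 2: F_2 = 10^(9.73/10) = 9.397, G_2 = 10^(−7.50/10) = 0.1778
  Stage 3: F_3 = 10^(2.71/10) = 1.866, G_3 = 10^(18.8/10) = 75.86
Friis cascade:
  F = 1.403 + (9.397 − 1)/0.7129 + (1.866 − 1)/0.1268 = 20.02
NF = 10 log₁₀(20.02) = 13.01 dB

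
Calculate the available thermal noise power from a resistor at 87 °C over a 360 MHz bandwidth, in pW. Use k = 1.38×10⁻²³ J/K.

T = 87 °C + 273.15 = 360.15 K
P_n = kTB = 1.38×10⁻²³ × 360.15 × 3.60×10⁸ = 1.79×10⁻¹² W = 1.79 pW

1.79 pW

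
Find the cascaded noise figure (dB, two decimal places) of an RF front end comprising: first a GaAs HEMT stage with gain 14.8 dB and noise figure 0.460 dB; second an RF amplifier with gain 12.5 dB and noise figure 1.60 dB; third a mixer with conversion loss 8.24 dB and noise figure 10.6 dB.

0.59 dB

Convert to linear (a loss of L dB is a gain of −L dB): F_i = 10^(NF_i/10), G_i = 10^(G_i,dB/10)
  Stage 1: F_1 = 10^(0.460/10) = 1.112, G_1 = 10^(14.8/10) = 30.20
  Stage 2: F_2 = 10^(1.60/10) = 1.445, G_2 = 10^(12.5/10) = 17.78
  Stage 3: F_3 = 10^(10.6/10) = 11.48, G_3 = 10^(−8.24/10) = 0.1500
Friis cascade:
  F = 1.112 + (1.445 − 1)/30.20 + (11.48 − 1)/537.0 = 1.146
NF = 10 log₁₀(1.146) = 0.59 dB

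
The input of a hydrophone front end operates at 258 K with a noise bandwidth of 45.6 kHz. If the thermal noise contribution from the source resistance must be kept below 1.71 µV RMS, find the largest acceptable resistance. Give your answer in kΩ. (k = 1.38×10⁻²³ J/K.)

Johnson–Nyquist: V_n = √(4kTRB) ⇒ R = V_n² / (4kTB)
4kTB = 4 × 1.38×10⁻²³ × 258 × 4.56×10⁴ = 6.49×10⁻¹⁶
R = (1.71×10⁻⁶)² / 6.49×10⁻¹⁶ = 4.50×10³ Ω = 4.50 kΩ

4.50 kΩ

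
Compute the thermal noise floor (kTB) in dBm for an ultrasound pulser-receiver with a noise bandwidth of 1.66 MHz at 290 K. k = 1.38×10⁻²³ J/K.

−111.8 dBm

P_n = kTB = 1.38×10⁻²³ × 290 × 1.66×10⁶ = 6.64×10⁻¹⁵ W
In dBm: 10 log₁₀(6.64×10⁻¹⁵ / 10⁻³) = −111.8 dBm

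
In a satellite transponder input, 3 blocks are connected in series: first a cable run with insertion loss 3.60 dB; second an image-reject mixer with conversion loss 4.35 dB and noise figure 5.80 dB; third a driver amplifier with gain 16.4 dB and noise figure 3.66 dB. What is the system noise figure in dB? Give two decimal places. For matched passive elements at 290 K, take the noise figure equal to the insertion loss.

Convert to linear (a loss of L dB is a gain of −L dB): F_i = 10^(NF_i/10), G_i = 10^(G_i,dB/10)
  Stage 1: F_1 = 10^(3.60/10) = 2.291, G_1 = 10^(−3.60/10) = 0.4365
  Stage 2: F_2 = 10^(5.80/10) = 3.802, G_2 = 10^(−4.35/10) = 0.3673
  Stage 3: F_3 = 10^(3.66/10) = 2.323, G_3 = 10^(16.4/10) = 43.65
Friis cascade:
  F = 2.291 + (3.802 − 1)/0.4365 + (2.323 − 1)/0.1603 = 16.96
NF = 10 log₁₀(16.96) = 12.29 dB

12.29 dB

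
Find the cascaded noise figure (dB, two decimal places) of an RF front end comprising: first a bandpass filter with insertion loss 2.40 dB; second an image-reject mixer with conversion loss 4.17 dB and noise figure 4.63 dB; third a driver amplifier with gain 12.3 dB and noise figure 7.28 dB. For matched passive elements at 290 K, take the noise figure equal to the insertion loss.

13.94 dB

Convert to linear (a loss of L dB is a gain of −L dB): F_i = 10^(NF_i/10), G_i = 10^(G_i,dB/10)
  Stage 1: F_1 = 10^(2.40/10) = 1.738, G_1 = 10^(−2.40/10) = 0.5754
  Stage 2: F_2 = 10^(4.63/10) = 2.904, G_2 = 10^(−4.17/10) = 0.3828
  Stage 3: F_3 = 10^(7.28/10) = 5.346, G_3 = 10^(12.3/10) = 16.98
Friis cascade:
  F = 1.738 + (2.904 − 1)/0.5754 + (5.346 − 1)/0.2203 = 24.77
NF = 10 log₁₀(24.77) = 13.94 dB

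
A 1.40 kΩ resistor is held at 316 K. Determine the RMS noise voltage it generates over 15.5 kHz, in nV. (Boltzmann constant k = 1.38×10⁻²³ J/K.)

V_n = √(4kTRB)
4kTRB = 4 × 1.38×10⁻²³ × 316 × 1.40×10³ × 1.55×10⁴ = 3.79×10⁻¹³ V²
V_n = √(3.79×10⁻¹³) = 6.15×10⁻⁷ V = 615 nV

615 nV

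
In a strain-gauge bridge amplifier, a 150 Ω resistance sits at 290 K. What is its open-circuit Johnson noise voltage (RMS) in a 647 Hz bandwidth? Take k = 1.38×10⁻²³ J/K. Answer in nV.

V_n = √(4kTRB)
4kTRB = 4 × 1.38×10⁻²³ × 290 × 1.50×10² × 6.47×10² = 1.55×10⁻¹⁵ V²
V_n = √(1.55×10⁻¹⁵) = 3.94×10⁻⁸ V = 39.4 nV

39.4 nV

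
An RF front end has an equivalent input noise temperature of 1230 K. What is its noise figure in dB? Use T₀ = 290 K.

7.19 dB

F = 1 + T_e/T₀ = 1 + 1230/290 = 5.24138
NF = 10 log₁₀(5.24138) = 7.19 dB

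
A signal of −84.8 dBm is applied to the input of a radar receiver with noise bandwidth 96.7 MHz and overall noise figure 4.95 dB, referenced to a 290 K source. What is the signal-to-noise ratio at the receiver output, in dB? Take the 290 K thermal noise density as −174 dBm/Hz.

4.4 dB

Noise floor: N = −174 + 10 log₁₀(B) + NF
10 log₁₀(9.67×10⁷) = 79.85 dB
N = −174 + 79.85 + 4.95 = −89.20 dBm
SNR = P_sig − N = −84.8 − (−89.20) = 4.40 dB → 4.4 dB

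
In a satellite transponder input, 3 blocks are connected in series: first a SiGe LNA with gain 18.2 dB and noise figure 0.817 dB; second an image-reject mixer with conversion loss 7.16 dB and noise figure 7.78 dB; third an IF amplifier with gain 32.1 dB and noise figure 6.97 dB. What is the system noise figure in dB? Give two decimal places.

Convert to linear (a loss of L dB is a gain of −L dB): F_i = 10^(NF_i/10), G_i = 10^(G_i,dB/10)
  Stage 1: F_1 = 10^(0.817/10) = 1.207, G_1 = 10^(18.2/10) = 66.07
  Stage 2: F_2 = 10^(7.78/10) = 5.998, G_2 = 10^(−7.16/10) = 0.1923
  Stage 3: F_3 = 10^(6.97/10) = 4.977, G_3 = 10^(32.1/10) = 1622
Friis cascade:
  F = 1.207 + (5.998 − 1)/66.07 + (4.977 − 1)/12.71 = 1.596
NF = 10 log₁₀(1.596) = 2.03 dB

2.03 dB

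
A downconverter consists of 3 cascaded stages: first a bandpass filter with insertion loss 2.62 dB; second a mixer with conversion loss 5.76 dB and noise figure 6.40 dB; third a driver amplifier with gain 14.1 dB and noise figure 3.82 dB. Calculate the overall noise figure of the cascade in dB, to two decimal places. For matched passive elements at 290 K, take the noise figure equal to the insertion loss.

12.48 dB

Convert to linear (a loss of L dB is a gain of −L dB): F_i = 10^(NF_i/10), G_i = 10^(G_i,dB/10)
  Stage 1: F_1 = 10^(2.62/10) = 1.828, G_1 = 10^(−2.62/10) = 0.5470
  Stage 2: F_2 = 10^(6.40/10) = 4.365, G_2 = 10^(−5.76/10) = 0.2655
  Stage 3: F_3 = 10^(3.82/10) = 2.410, G_3 = 10^(14.1/10) = 25.70
Friis cascade:
  F = 1.828 + (4.365 − 1)/0.5470 + (2.410 − 1)/0.1452 = 17.69
NF = 10 log₁₀(17.69) = 12.48 dB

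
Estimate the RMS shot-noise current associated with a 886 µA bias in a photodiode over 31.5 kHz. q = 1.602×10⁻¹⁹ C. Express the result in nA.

2.99 nA

I_n = √(2qI·B)
2qI·B = 2 × 1.602×10⁻¹⁹ × 8.86×10⁻⁴ × 3.15×10⁴ = 8.94×10⁻¹⁸ A²
I_n = √(8.94×10⁻¹⁸) = 2.99×10⁻⁹ A = 2.99 nA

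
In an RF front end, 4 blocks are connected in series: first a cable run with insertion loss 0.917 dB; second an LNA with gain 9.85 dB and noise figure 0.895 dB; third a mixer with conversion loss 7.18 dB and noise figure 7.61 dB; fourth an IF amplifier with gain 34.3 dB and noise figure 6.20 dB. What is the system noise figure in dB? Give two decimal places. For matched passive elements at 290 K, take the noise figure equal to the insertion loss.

6.28 dB

Convert to linear (a loss of L dB is a gain of −L dB): F_i = 10^(NF_i/10), G_i = 10^(G_i,dB/10)
  Stage 1: F_1 = 10^(0.917/10) = 1.235, G_1 = 10^(−0.917/10) = 0.8097
  Stage 2: F_2 = 10^(0.895/10) = 1.229, G_2 = 10^(9.85/10) = 9.661
  Stage 3: F_3 = 10^(7.61/10) = 5.768, G_3 = 10^(−7.18/10) = 0.1914
  Stage 4: F_4 = 10^(6.20/10) = 4.169, G_4 = 10^(34.3/10) = 2692
Friis cascade:
  F = 1.235 + (1.229 − 1)/0.8097 + (5.768 − 1)/7.822 + (4.169 − 1)/1.497 = 4.244
NF = 10 log₁₀(4.244) = 6.28 dB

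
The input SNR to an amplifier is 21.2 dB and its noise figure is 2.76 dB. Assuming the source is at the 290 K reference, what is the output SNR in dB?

By definition F = SNR_in/SNR_out, so in dB: SNR_out = SNR_in − NF
SNR_out = 21.2 − 2.76 = 18.44 dB

18.44 dB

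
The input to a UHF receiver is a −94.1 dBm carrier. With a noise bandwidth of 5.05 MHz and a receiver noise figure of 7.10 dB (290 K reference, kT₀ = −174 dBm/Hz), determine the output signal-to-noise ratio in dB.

5.8 dB

Noise floor: N = −174 + 10 log₁₀(B) + NF
10 log₁₀(5.05×10⁶) = 67.03 dB
N = −174 + 67.03 + 7.10 = −99.87 dBm
SNR = P_sig − N = −94.1 − (−99.87) = 5.77 dB → 5.8 dB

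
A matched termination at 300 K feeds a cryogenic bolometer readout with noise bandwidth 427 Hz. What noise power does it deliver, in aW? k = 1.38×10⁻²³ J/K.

P_n = kTB = 1.38×10⁻²³ × 300 × 4.27×10² = 1.77×10⁻¹⁸ W = 1.77 aW

1.77 aW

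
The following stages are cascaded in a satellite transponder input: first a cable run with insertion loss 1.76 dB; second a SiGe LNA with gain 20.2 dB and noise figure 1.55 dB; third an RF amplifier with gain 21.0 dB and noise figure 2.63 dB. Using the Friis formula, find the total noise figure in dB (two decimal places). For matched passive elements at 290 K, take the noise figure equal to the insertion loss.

Convert to linear (a loss of L dB is a gain of −L dB): F_i = 10^(NF_i/10), G_i = 10^(G_i,dB/10)
  Stage 1: F_1 = 10^(1.76/10) = 1.500, G_1 = 10^(−1.76/10) = 0.6668
  Stage 2: F_2 = 10^(1.55/10) = 1.429, G_2 = 10^(20.2/10) = 104.7
  Stage 3: F_3 = 10^(2.63/10) = 1.832, G_3 = 10^(21.0/10) = 125.9
Friis cascade:
  F = 1.500 + (1.429 − 1)/0.6668 + (1.832 − 1)/69.82 = 2.155
NF = 10 log₁₀(2.155) = 3.33 dB

3.33 dB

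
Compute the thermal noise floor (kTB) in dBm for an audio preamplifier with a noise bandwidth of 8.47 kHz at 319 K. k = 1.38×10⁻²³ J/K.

P_n = kTB = 1.38×10⁻²³ × 319 × 8.47×10³ = 3.73×10⁻¹⁷ W
In dBm: 10 log₁₀(3.73×10⁻¹⁷ / 10⁻³) = −134.3 dBm

−134.3 dBm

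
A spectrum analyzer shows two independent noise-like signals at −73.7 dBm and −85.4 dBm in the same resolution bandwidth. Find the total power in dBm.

Convert to linear, add, convert back:
P₁ = 4.27×10⁻¹¹ W, P₂ = 2.88×10⁻¹² W
P_tot = 4.55×10⁻¹¹ W → 10 log₁₀(P_tot / 10⁻³) = −73.4 dBm

−73.4 dBm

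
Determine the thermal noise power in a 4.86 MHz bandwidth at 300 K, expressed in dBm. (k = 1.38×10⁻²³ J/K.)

−107.0 dBm

P_n = kTB = 1.38×10⁻²³ × 300 × 4.86×10⁶ = 2.01×10⁻¹⁴ W
In dBm: 10 log₁₀(2.01×10⁻¹⁴ / 10⁻³) = −107.0 dBm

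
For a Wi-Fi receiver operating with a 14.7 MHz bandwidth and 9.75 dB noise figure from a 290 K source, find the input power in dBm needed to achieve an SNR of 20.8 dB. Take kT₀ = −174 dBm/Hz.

Sensitivity = −174 + 10 log₁₀(B) + NF + SNR_min
= −174 + 71.67 + 9.75 + 20.8
= −71.78 dBm → −71.8 dBm

−71.8 dBm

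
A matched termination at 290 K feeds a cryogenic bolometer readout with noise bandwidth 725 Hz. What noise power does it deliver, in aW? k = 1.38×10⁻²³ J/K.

2.90 aW

P_n = kTB = 1.38×10⁻²³ × 290 × 7.25×10² = 2.90×10⁻¹⁸ W = 2.90 aW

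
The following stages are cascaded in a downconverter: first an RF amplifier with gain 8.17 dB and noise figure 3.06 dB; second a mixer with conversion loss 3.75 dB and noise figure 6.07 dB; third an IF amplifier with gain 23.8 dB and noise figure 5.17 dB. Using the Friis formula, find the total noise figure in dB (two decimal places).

5.20 dB

Convert to linear (a loss of L dB is a gain of −L dB): F_i = 10^(NF_i/10), G_i = 10^(G_i,dB/10)
  Stage 1: F_1 = 10^(3.06/10) = 2.023, G_1 = 10^(8.17/10) = 6.561
  Stage 2: F_2 = 10^(6.07/10) = 4.046, G_2 = 10^(−3.75/10) = 0.4217
  Stage 3: F_3 = 10^(5.17/10) = 3.289, G_3 = 10^(23.8/10) = 239.9
Friis cascade:
  F = 2.023 + (4.046 − 1)/6.561 + (3.289 − 1)/2.767 = 3.314
NF = 10 log₁₀(3.314) = 5.20 dB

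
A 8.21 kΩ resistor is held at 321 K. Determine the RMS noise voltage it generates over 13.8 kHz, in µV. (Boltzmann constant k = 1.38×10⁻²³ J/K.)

1.42 µV

V_n = √(4kTRB)
4kTRB = 4 × 1.38×10⁻²³ × 321 × 8.21×10³ × 1.38×10⁴ = 2.01×10⁻¹² V²
V_n = √(2.01×10⁻¹²) = 1.42×10⁻⁶ V = 1.42 µV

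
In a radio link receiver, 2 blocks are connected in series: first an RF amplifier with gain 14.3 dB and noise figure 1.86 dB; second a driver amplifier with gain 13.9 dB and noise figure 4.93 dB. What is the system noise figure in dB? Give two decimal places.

2.08 dB

Convert to linear (a loss of L dB is a gain of −L dB): F_i = 10^(NF_i/10), G_i = 10^(G_i,dB/10)
  Stage 1: F_1 = 10^(1.86/10) = 1.535, G_1 = 10^(14.3/10) = 26.92
  Stage 2: F_2 = 10^(4.93/10) = 3.112, G_2 = 10^(13.9/10) = 24.55
Friis cascade:
  F = 1.535 + (3.112 − 1)/26.92 = 1.613
NF = 10 log₁₀(1.613) = 2.08 dB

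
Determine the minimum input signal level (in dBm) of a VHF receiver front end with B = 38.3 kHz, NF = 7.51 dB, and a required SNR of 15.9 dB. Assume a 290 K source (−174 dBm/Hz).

Sensitivity = −174 + 10 log₁₀(B) + NF + SNR_min
= −174 + 45.83 + 7.51 + 15.9
= −104.76 dBm → −104.8 dBm

−104.8 dBm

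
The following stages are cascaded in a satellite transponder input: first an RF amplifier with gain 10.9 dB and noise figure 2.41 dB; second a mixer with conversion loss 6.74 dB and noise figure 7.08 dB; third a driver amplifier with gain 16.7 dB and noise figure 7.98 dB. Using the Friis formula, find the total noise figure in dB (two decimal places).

6.13 dB

Convert to linear (a loss of L dB is a gain of −L dB): F_i = 10^(NF_i/10), G_i = 10^(G_i,dB/10)
  Stage 1: F_1 = 10^(2.41/10) = 1.742, G_1 = 10^(10.9/10) = 12.30
  Stage 2: F_2 = 10^(7.08/10) = 5.105, G_2 = 10^(−6.74/10) = 0.2118
  Stage 3: F_3 = 10^(7.98/10) = 6.281, G_3 = 10^(16.7/10) = 46.77
Friis cascade:
  F = 1.742 + (5.105 − 1)/12.30 + (6.281 − 1)/2.606 = 4.102
NF = 10 log₁₀(4.102) = 6.13 dB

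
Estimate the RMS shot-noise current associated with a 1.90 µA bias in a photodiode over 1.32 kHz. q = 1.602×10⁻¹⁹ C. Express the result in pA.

28.3 pA

I_n = √(2qI·B)
2qI·B = 2 × 1.602×10⁻¹⁹ × 1.90×10⁻⁶ × 1.32×10³ = 8.04×10⁻²² A²
I_n = √(8.04×10⁻²²) = 2.83×10⁻¹¹ A = 28.3 pA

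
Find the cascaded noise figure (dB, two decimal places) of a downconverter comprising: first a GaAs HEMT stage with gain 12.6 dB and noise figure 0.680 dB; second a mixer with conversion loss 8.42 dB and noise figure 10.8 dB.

Convert to linear (a loss of L dB is a gain of −L dB): F_i = 10^(NF_i/10), G_i = 10^(G_i,dB/10)
  Stage 1: F_1 = 10^(0.680/10) = 1.169, G_1 = 10^(12.6/10) = 18.20
  Stage 2: F_2 = 10^(10.8/10) = 12.02, G_2 = 10^(−8.42/10) = 0.1439
Friis cascade:
  F = 1.169 + (12.02 − 1)/18.20 = 1.775
NF = 10 log₁₀(1.775) = 2.49 dB

2.49 dB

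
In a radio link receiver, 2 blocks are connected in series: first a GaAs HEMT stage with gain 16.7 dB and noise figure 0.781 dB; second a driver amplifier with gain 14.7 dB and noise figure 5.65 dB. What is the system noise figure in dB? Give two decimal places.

0.98 dB

Convert to linear (a loss of L dB is a gain of −L dB): F_i = 10^(NF_i/10), G_i = 10^(G_i,dB/10)
  Stage 1: F_1 = 10^(0.781/10) = 1.197, G_1 = 10^(16.7/10) = 46.77
  Stage 2: F_2 = 10^(5.65/10) = 3.673, G_2 = 10^(14.7/10) = 29.51
Friis cascade:
  F = 1.197 + (3.673 − 1)/46.77 = 1.254
NF = 10 log₁₀(1.254) = 0.98 dB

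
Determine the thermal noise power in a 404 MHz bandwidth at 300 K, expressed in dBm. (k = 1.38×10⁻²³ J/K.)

P_n = kTB = 1.38×10⁻²³ × 300 × 4.04×10⁸ = 1.67×10⁻¹² W
In dBm: 10 log₁₀(1.67×10⁻¹² / 10⁻³) = −87.8 dBm

−87.8 dBm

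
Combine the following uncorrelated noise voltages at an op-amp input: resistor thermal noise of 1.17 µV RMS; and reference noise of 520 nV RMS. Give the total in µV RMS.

Uncorrelated sources add in power (mean-square): V_tot = √(ΣV_i²)
V_tot = √[(1.17×10⁻⁶)² + (5.20×10⁻⁷)²] = 1.28×10⁻⁶ V = 1.28 µV

1.28 µV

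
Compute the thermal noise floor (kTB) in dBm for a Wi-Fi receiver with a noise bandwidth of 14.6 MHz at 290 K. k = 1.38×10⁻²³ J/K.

−102.3 dBm

P_n = kTB = 1.38×10⁻²³ × 290 × 1.46×10⁷ = 5.84×10⁻¹⁴ W
In dBm: 10 log₁₀(5.84×10⁻¹⁴ / 10⁻³) = −102.3 dBm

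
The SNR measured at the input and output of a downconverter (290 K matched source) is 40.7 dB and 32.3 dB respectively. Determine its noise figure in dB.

NF (dB) = SNR_in(dB) − SNR_out(dB) when the source is at T₀
NF = 40.7 − 32.3 = 8.4 dB

8.4 dB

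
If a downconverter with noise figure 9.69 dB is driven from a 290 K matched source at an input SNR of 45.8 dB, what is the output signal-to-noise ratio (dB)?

36.11 dB

By definition F = SNR_in/SNR_out, so in dB: SNR_out = SNR_in − NF
SNR_out = 45.8 − 9.69 = 36.11 dB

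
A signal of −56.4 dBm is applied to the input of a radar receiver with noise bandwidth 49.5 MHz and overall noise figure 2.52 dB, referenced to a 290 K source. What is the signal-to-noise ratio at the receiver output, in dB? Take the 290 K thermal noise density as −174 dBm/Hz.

38.1 dB

Noise floor: N = −174 + 10 log₁₀(B) + NF
10 log₁₀(4.95×10⁷) = 76.95 dB
N = −174 + 76.95 + 2.52 = −94.53 dBm
SNR = P_sig − N = −56.4 − (−94.53) = 38.13 dB → 38.1 dB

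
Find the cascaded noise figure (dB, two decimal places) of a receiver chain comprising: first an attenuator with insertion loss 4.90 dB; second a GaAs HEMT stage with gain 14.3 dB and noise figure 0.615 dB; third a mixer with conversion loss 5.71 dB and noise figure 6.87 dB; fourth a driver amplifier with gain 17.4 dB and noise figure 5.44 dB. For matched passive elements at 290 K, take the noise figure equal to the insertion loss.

Convert to linear (a loss of L dB is a gain of −L dB): F_i = 10^(NF_i/10), G_i = 10^(G_i,dB/10)
  Stage 1: F_1 = 10^(4.90/10) = 3.090, G_1 = 10^(−4.90/10) = 0.3236
  Stage 2: F_2 = 10^(0.615/10) = 1.152, G_2 = 10^(14.3/10) = 26.92
  Stage 3: F_3 = 10^(6.87/10) = 4.864, G_3 = 10^(−5.71/10) = 0.2685
  Stage 4: F_4 = 10^(5.44/10) = 3.499, G_4 = 10^(17.4/10) = 54.95
Friis cascade:
  F = 3.090 + (1.152 − 1)/0.3236 + (4.864 − 1)/8.710 + (3.499 − 1)/2.339 = 5.073
NF = 10 log₁₀(5.073) = 7.05 dB

7.05 dB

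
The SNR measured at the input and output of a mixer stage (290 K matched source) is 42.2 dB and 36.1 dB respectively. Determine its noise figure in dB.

6.1 dB

NF (dB) = SNR_in(dB) − SNR_out(dB) when the source is at T₀
NF = 42.2 − 36.1 = 6.1 dB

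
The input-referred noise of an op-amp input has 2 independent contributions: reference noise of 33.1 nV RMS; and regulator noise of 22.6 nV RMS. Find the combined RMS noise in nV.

40.1 nV

Uncorrelated sources add in power (mean-square): V_tot = √(ΣV_i²)
V_tot = √[(3.31×10⁻⁸)² + (2.26×10⁻⁸)²] = 4.01×10⁻⁸ V = 40.1 nV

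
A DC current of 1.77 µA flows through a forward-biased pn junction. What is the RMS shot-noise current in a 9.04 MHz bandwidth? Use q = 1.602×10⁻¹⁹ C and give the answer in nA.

I_n = √(2qI·B)
2qI·B = 2 × 1.602×10⁻¹⁹ × 1.77×10⁻⁶ × 9.04×10⁶ = 5.13×10⁻¹⁸ A²
I_n = √(5.13×10⁻¹⁸) = 2.26×10⁻⁹ A = 2.26 nA

2.26 nA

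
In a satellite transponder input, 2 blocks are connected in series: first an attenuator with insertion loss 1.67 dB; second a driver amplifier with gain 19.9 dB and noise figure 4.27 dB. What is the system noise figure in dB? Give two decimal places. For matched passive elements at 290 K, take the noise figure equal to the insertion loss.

5.94 dB

Convert to linear (a loss of L dB is a gain of −L dB): F_i = 10^(NF_i/10), G_i = 10^(G_i,dB/10)
  Stage 1: F_1 = 10^(1.67/10) = 1.469, G_1 = 10^(−1.67/10) = 0.6808
  Stage 2: F_2 = 10^(4.27/10) = 2.673, G_2 = 10^(19.9/10) = 97.72
Friis cascade:
  F = 1.469 + (2.673 − 1)/0.6808 = 3.926
NF = 10 log₁₀(3.926) = 5.94 dB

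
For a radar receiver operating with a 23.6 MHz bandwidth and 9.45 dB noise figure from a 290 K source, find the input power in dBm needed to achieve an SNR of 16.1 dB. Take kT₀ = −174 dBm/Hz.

−74.7 dBm

Sensitivity = −174 + 10 log₁₀(B) + NF + SNR_min
= −174 + 73.73 + 9.45 + 16.1
= −74.72 dBm → −74.7 dBm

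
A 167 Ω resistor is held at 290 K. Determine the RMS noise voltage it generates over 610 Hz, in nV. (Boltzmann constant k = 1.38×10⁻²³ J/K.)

V_n = √(4kTRB)
4kTRB = 4 × 1.38×10⁻²³ × 290 × 1.67×10² × 6.10×10² = 1.63×10⁻¹⁵ V²
V_n = √(1.63×10⁻¹⁵) = 4.04×10⁻⁸ V = 40.4 nV

40.4 nV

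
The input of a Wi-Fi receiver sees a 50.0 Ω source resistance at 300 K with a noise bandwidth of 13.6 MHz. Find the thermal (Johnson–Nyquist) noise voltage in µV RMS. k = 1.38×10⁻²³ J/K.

V_n = √(4kTRB)
4kTRB = 4 × 1.38×10⁻²³ × 300 × 5.00×10¹ × 1.36×10⁷ = 1.13×10⁻¹¹ V²
V_n = √(1.13×10⁻¹¹) = 3.36×10⁻⁶ V = 3.36 µV

3.36 µV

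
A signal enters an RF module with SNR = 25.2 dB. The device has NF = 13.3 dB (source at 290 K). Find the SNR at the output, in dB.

11.9 dB

By definition F = SNR_in/SNR_out, so in dB: SNR_out = SNR_in − NF
SNR_out = 25.2 − 13.3 = 11.9 dB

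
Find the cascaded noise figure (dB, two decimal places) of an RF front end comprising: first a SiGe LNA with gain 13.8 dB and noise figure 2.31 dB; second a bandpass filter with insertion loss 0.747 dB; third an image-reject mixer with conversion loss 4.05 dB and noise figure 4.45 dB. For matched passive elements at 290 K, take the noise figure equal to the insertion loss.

Convert to linear (a loss of L dB is a gain of −L dB): F_i = 10^(NF_i/10), G_i = 10^(G_i,dB/10)
  Stage 1: F_1 = 10^(2.31/10) = 1.702, G_1 = 10^(13.8/10) = 23.99
  Stage 2: F_2 = 10^(0.747/10) = 1.188, G_2 = 10^(−0.747/10) = 0.8420
  Stage 3: F_3 = 10^(4.45/10) = 2.786, G_3 = 10^(−4.05/10) = 0.3936
Friis cascade:
  F = 1.702 + (1.188 − 1)/23.99 + (2.786 − 1)/20.20 = 1.798
NF = 10 log₁₀(1.798) = 2.55 dB

2.55 dB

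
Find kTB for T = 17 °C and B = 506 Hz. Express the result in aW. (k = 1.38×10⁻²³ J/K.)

2.03 aW

T = 17 °C + 273.15 = 290.15 K
P_n = kTB = 1.38×10⁻²³ × 290.15 × 5.06×10² = 2.03×10⁻¹⁸ W = 2.03 aW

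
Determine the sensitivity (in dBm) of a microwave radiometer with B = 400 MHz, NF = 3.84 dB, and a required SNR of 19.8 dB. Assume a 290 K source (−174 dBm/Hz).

Sensitivity = −174 + 10 log₁₀(B) + NF + SNR_min
= −174 + 86.02 + 3.84 + 19.8
= −64.34 dBm → −64.3 dBm

−64.3 dBm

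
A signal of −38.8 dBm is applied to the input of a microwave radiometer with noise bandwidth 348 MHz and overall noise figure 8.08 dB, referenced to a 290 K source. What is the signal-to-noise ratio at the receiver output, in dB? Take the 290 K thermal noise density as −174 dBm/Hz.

Noise floor: N = −174 + 10 log₁₀(B) + NF
10 log₁₀(3.48×10⁸) = 85.42 dB
N = −174 + 85.42 + 8.08 = −80.50 dBm
SNR = P_sig − N = −38.8 − (−80.50) = 41.70 dB → 41.7 dB

41.7 dB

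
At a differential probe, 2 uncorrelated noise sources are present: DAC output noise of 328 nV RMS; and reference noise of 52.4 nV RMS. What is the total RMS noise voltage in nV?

332 nV

Uncorrelated sources add in power (mean-square): V_tot = √(ΣV_i²)
V_tot = √[(3.28×10⁻⁷)² + (5.24×10⁻⁸)²] = 3.32×10⁻⁷ V = 332 nV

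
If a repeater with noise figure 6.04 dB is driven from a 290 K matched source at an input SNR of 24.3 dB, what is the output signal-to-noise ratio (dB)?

18.26 dB

By definition F = SNR_in/SNR_out, so in dB: SNR_out = SNR_in − NF
SNR_out = 24.3 − 6.04 = 18.26 dB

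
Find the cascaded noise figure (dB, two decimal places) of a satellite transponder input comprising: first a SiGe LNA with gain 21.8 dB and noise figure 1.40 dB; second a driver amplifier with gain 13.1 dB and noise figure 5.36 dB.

1.45 dB

Convert to linear (a loss of L dB is a gain of −L dB): F_i = 10^(NF_i/10), G_i = 10^(G_i,dB/10)
  Stage 1: F_1 = 10^(1.40/10) = 1.380, G_1 = 10^(21.8/10) = 151.4
  Stage 2: F_2 = 10^(5.36/10) = 3.436, G_2 = 10^(13.1/10) = 20.42
Friis cascade:
  F = 1.380 + (3.436 − 1)/151.4 = 1.396
NF = 10 log₁₀(1.396) = 1.45 dB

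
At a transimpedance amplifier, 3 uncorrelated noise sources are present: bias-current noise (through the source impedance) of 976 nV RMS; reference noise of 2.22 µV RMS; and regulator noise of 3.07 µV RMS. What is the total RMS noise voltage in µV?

3.91 µV

Uncorrelated sources add in power (mean-square): V_tot = √(ΣV_i²)
V_tot = √[(9.76×10⁻⁷)² + (2.22×10⁻⁶)² + (3.07×10⁻⁶)²] = 3.91×10⁻⁶ V = 3.91 µV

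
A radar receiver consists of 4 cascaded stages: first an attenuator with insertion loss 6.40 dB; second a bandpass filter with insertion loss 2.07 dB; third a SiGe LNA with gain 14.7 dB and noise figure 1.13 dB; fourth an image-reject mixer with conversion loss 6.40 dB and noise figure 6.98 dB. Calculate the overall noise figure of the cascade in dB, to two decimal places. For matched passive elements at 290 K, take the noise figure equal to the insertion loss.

10.03 dB

Convert to linear (a loss of L dB is a gain of −L dB): F_i = 10^(NF_i/10), G_i = 10^(G_i,dB/10)
  Stage 1: F_1 = 10^(6.40/10) = 4.365, G_1 = 10^(−6.40/10) = 0.2291
  Stage 2: F_2 = 10^(2.07/10) = 1.611, G_2 = 10^(−2.07/10) = 0.6209
  Stage 3: F_3 = 10^(1.13/10) = 1.297, G_3 = 10^(14.7/10) = 29.51
  Stage 4: F_4 = 10^(6.98/10) = 4.989, G_4 = 10^(−6.40/10) = 0.2291
Friis cascade:
  F = 4.365 + (1.611 − 1)/0.2291 + (1.297 − 1)/0.1422 + (4.989 − 1)/4.198 = 10.07
NF = 10 log₁₀(10.07) = 10.03 dB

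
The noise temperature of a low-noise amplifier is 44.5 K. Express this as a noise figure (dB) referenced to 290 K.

F = 1 + T_e/T₀ = 1 + 44.5/290 = 1.15345
NF = 10 log₁₀(1.15345) = 0.620 dB

0.620 dB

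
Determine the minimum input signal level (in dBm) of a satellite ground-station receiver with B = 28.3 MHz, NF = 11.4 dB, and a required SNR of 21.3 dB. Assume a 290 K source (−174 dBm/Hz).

Sensitivity = −174 + 10 log₁₀(B) + NF + SNR_min
= −174 + 74.52 + 11.4 + 21.3
= −66.78 dBm → −66.8 dBm

−66.8 dBm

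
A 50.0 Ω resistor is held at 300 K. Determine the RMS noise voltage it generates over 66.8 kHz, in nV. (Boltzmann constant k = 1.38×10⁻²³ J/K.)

V_n = √(4kTRB)
4kTRB = 4 × 1.38×10⁻²³ × 300 × 5.00×10¹ × 6.68×10⁴ = 5.53×10⁻¹⁴ V²
V_n = √(5.53×10⁻¹⁴) = 2.35×10⁻⁷ V = 235 nV

235 nV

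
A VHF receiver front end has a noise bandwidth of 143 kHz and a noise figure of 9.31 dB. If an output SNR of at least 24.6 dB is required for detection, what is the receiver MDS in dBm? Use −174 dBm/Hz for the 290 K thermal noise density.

Sensitivity = −174 + 10 log₁₀(B) + NF + SNR_min
= −174 + 51.55 + 9.31 + 24.6
= −88.54 dBm → −88.5 dBm

−88.5 dBm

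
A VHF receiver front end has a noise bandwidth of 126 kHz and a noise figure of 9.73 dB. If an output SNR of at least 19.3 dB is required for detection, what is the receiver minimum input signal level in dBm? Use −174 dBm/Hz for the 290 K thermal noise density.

−94.0 dBm

Sensitivity = −174 + 10 log₁₀(B) + NF + SNR_min
= −174 + 51 + 9.73 + 19.3
= −93.97 dBm → −94.0 dBm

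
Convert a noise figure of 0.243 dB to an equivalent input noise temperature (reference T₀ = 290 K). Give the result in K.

16.7 K

F = 10^(0.243/10) = 1.05755
T_e = (F − 1)·T₀ = (1.05755 − 1) × 290 = 16.7 K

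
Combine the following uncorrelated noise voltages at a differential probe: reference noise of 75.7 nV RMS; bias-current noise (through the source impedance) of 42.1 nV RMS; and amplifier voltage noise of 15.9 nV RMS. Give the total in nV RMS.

88.1 nV

Uncorrelated sources add in power (mean-square): V_tot = √(ΣV_i²)
V_tot = √[(7.57×10⁻⁸)² + (4.21×10⁻⁸)² + (1.59×10⁻⁸)²] = 8.81×10⁻⁸ V = 88.1 nV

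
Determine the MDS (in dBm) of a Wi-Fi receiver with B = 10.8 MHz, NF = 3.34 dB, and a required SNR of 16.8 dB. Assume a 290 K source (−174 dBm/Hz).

Sensitivity = −174 + 10 log₁₀(B) + NF + SNR_min
= −174 + 70.33 + 3.34 + 16.8
= −83.53 dBm → −83.5 dBm

−83.5 dBm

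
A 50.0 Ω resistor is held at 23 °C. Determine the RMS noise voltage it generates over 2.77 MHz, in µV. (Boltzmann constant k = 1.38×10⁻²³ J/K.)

1.50 µV

T = 23 °C + 273.15 = 296.15 K
V_n = √(4kTRB)
4kTRB = 4 × 1.38×10⁻²³ × 296.15 × 5.00×10¹ × 2.77×10⁶ = 2.26×10⁻¹² V²
V_n = √(2.26×10⁻¹²) = 1.50×10⁻⁶ V = 1.50 µV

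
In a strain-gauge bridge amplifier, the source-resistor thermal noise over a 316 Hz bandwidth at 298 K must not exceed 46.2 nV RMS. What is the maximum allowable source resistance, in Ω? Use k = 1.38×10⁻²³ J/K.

411 Ω

Johnson–Nyquist: V_n = √(4kTRB) ⇒ R = V_n² / (4kTB)
4kTB = 4 × 1.38×10⁻²³ × 298 × 3.16×10² = 5.20×10⁻¹⁸
R = (4.62×10⁻⁸)² / 5.20×10⁻¹⁸ = 4.11×10² Ω = 411 Ω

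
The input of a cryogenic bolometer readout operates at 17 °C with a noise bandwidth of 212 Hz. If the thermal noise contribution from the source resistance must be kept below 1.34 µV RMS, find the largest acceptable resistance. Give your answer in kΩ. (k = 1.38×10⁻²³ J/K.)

529 kΩ

T = 17 °C + 273.15 = 290.15 K
Johnson–Nyquist: V_n = √(4kTRB) ⇒ R = V_n² / (4kTB)
4kTB = 4 × 1.38×10⁻²³ × 290.15 × 2.12×10² = 3.40×10⁻¹⁸
R = (1.34×10⁻⁶)² / 3.40×10⁻¹⁸ = 5.29×10⁵ Ω = 529 kΩ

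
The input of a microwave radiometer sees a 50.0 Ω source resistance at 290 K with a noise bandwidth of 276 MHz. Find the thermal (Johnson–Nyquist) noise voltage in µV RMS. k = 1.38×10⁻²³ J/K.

V_n = √(4kTRB)
4kTRB = 4 × 1.38×10⁻²³ × 290 × 5.00×10¹ × 2.76×10⁸ = 2.21×10⁻¹⁰ V²
V_n = √(2.21×10⁻¹⁰) = 1.49×10⁻⁵ V = 14.9 µV

14.9 µV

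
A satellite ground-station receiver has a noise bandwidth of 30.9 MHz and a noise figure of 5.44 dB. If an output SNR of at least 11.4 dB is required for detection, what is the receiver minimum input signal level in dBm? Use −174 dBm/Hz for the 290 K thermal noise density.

−82.3 dBm

Sensitivity = −174 + 10 log₁₀(B) + NF + SNR_min
= −174 + 74.9 + 5.44 + 11.4
= −82.26 dBm → −82.3 dBm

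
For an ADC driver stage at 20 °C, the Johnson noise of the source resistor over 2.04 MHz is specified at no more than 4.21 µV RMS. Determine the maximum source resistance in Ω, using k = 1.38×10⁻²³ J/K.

537 Ω

T = 20 °C + 273.15 = 293.15 K
Johnson–Nyquist: V_n = √(4kTRB) ⇒ R = V_n² / (4kTB)
4kTB = 4 × 1.38×10⁻²³ × 293.15 × 2.04×10⁶ = 3.30×10⁻¹⁴
R = (4.21×10⁻⁶)² / 3.30×10⁻¹⁴ = 5.37×10² Ω = 537 Ω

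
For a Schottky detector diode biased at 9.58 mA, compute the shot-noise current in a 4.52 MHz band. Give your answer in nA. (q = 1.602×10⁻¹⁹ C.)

I_n = √(2qI·B)
2qI·B = 2 × 1.602×10⁻¹⁹ × 9.58×10⁻³ × 4.52×10⁶ = 1.39×10⁻¹⁴ A²
I_n = √(1.39×10⁻¹⁴) = 1.18×10⁻⁷ A = 118 nA

118 nA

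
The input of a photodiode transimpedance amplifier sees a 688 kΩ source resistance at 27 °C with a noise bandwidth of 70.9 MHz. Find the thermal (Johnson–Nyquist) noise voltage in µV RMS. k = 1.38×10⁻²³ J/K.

899 µV

T = 27 °C + 273.15 = 300.15 K
V_n = √(4kTRB)
4kTRB = 4 × 1.38×10⁻²³ × 300.15 × 6.88×10⁵ × 7.09×10⁷ = 8.08×10⁻⁷ V²
V_n = √(8.08×10⁻⁷) = 8.99×10⁻⁴ V = 899 µV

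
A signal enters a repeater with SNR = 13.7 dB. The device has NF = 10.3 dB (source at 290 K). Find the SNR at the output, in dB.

3.4 dB

By definition F = SNR_in/SNR_out, so in dB: SNR_out = SNR_in − NF
SNR_out = 13.7 − 10.3 = 3.4 dB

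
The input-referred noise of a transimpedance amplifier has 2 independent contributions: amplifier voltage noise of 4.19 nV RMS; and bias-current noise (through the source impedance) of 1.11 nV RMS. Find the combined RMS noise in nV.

4.33 nV

Uncorrelated sources add in power (mean-square): V_tot = √(ΣV_i²)
V_tot = √[(4.19×10⁻⁹)² + (1.11×10⁻⁹)²] = 4.33×10⁻⁹ V = 4.33 nV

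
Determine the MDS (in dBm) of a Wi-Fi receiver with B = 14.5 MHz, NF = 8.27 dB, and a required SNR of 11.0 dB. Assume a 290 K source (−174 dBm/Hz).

Sensitivity = −174 + 10 log₁₀(B) + NF + SNR_min
= −174 + 71.61 + 8.27 + 11.0
= −83.12 dBm → −83.1 dBm

−83.1 dBm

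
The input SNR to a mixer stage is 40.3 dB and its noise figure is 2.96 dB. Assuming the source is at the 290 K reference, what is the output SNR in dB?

37.34 dB

By definition F = SNR_in/SNR_out, so in dB: SNR_out = SNR_in − NF
SNR_out = 40.3 − 2.96 = 37.34 dB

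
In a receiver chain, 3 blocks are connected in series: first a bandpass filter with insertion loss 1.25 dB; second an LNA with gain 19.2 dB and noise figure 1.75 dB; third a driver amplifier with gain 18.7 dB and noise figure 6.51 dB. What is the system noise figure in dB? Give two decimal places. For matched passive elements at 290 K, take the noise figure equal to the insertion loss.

3.12 dB

Convert to linear (a loss of L dB is a gain of −L dB): F_i = 10^(NF_i/10), G_i = 10^(G_i,dB/10)
  Stage 1: F_1 = 10^(1.25/10) = 1.334, G_1 = 10^(−1.25/10) = 0.7499
  Stage 2: F_2 = 10^(1.75/10) = 1.496, G_2 = 10^(19.2/10) = 83.18
  Stage 3: F_3 = 10^(6.51/10) = 4.477, G_3 = 10^(18.7/10) = 74.13
Friis cascade:
  F = 1.334 + (1.496 − 1)/0.7499 + (4.477 − 1)/62.37 = 2.051
NF = 10 log₁₀(2.051) = 3.12 dB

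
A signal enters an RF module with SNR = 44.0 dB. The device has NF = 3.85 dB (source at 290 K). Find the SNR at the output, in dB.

By definition F = SNR_in/SNR_out, so in dB: SNR_out = SNR_in − NF
SNR_out = 44.0 − 3.85 = 40.15 dB

40.15 dB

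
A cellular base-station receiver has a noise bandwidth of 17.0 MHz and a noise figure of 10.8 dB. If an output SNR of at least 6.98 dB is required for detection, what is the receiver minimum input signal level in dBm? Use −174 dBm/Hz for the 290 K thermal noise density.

Sensitivity = −174 + 10 log₁₀(B) + NF + SNR_min
= −174 + 72.3 + 10.8 + 6.98
= −83.92 dBm → −83.9 dBm

−83.9 dBm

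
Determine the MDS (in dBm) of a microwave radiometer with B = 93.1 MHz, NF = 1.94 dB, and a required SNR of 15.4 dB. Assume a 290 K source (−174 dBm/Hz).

Sensitivity = −174 + 10 log₁₀(B) + NF + SNR_min
= −174 + 79.69 + 1.94 + 15.4
= −76.97 dBm → −77.0 dBm

−77.0 dBm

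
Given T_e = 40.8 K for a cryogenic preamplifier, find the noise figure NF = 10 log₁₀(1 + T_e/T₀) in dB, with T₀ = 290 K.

F = 1 + T_e/T₀ = 1 + 40.8/290 = 1.14069
NF = 10 log₁₀(1.14069) = 0.572 dB

0.572 dB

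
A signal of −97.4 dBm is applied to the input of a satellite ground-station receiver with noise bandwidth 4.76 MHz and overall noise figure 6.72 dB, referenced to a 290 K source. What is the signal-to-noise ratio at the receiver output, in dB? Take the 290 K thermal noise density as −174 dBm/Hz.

Noise floor: N = −174 + 10 log₁₀(B) + NF
10 log₁₀(4.76×10⁶) = 66.78 dB
N = −174 + 66.78 + 6.72 = −100.50 dBm
SNR = P_sig − N = −97.4 − (−100.50) = 3.10 dB → 3.1 dB

3.1 dB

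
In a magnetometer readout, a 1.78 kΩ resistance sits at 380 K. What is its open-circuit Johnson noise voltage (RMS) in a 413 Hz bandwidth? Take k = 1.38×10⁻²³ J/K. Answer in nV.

V_n = √(4kTRB)
4kTRB = 4 × 1.38×10⁻²³ × 380 × 1.78×10³ × 4.13×10² = 1.54×10⁻¹⁴ V²
V_n = √(1.54×10⁻¹⁴) = 1.24×10⁻⁷ V = 124 nV

124 nV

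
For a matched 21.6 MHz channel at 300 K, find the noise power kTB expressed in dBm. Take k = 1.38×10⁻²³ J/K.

−100.5 dBm

P_n = kTB = 1.38×10⁻²³ × 300 × 2.16×10⁷ = 8.94×10⁻¹⁴ W
In dBm: 10 log₁₀(8.94×10⁻¹⁴ / 10⁻³) = −100.5 dBm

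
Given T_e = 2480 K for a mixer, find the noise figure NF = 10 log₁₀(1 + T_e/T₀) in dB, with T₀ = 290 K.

F = 1 + T_e/T₀ = 1 + 2480/290 = 9.55172
NF = 10 log₁₀(9.55172) = 9.80 dB

9.80 dB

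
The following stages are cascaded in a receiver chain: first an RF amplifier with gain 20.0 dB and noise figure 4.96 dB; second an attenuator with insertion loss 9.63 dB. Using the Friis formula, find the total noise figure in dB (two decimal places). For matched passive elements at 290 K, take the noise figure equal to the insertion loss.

Convert to linear (a loss of L dB is a gain of −L dB): F_i = 10^(NF_i/10), G_i = 10^(G_i,dB/10)
  Stage 1: F_1 = 10^(4.96/10) = 3.133, G_1 = 10^(20.0/10) = 100.0
  Stage 2: F_2 = 10^(9.63/10) = 9.183, G_2 = 10^(−9.63/10) = 0.1089
Friis cascade:
  F = 3.133 + (9.183 − 1)/100.0 = 3.215
NF = 10 log₁₀(3.215) = 5.07 dB

5.07 dB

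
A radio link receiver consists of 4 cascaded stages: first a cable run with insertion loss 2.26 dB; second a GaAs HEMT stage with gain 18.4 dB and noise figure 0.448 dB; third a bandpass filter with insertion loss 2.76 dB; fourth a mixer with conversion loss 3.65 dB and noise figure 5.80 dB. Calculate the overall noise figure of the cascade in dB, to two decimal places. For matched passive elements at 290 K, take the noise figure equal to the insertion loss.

Convert to linear (a loss of L dB is a gain of −L dB): F_i = 10^(NF_i/10), G_i = 10^(G_i,dB/10)
  Stage 1: F_1 = 10^(2.26/10) = 1.683, G_1 = 10^(−2.26/10) = 0.5943
  Stage 2: F_2 = 10^(0.448/10) = 1.109, G_2 = 10^(18.4/10) = 69.18
  Stage 3: F_3 = 10^(2.76/10) = 1.888, G_3 = 10^(−2.76/10) = 0.5297
  Stage 4: F_4 = 10^(5.80/10) = 3.802, G_4 = 10^(−3.65/10) = 0.4315
Friis cascade:
  F = 1.683 + (1.109 − 1)/0.5943 + (1.888 − 1)/41.11 + (3.802 − 1)/21.78 = 2.016
NF = 10 log₁₀(2.016) = 3.04 dB

3.04 dB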